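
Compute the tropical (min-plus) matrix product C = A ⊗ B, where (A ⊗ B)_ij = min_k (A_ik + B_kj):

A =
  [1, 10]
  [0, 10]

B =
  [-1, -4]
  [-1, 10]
A ⊗ B =
  [0, -3]
  [-1, -4]

Apply the min-plus product entry-by-entry:
  C[0][0] = min over k of (A[0][0] + B[0][0] = 1 + -1 = 0, A[0][1] + B[1][0] = 10 + -1 = 9) = 0 (attained at k = 0)
  C[0][1] = min over k of (A[0][0] + B[0][1] = 1 + -4 = -3, A[0][1] + B[1][1] = 10 + 10 = 20) = -3 (attained at k = 0)
  C[1][0] = min over k of (A[1][0] + B[0][0] = 0 + -1 = -1, A[1][1] + B[1][0] = 10 + -1 = 9) = -1 (attained at k = 0)
  C[1][1] = min over k of (A[1][0] + B[0][1] = 0 + -4 = -4, A[1][1] + B[1][1] = 10 + 10 = 20) = -4 (attained at k = 0)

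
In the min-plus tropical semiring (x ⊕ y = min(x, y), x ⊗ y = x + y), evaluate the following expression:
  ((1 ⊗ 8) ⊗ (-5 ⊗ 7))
((1 ⊗ 8) ⊗ (-5 ⊗ 7)) = 11

Expand innermost to outermost. Recall ⊕ takes the minimum of its arguments and ⊗ takes their sum. Working out the expression ((1 ⊗ 8) ⊗ (-5 ⊗ 7)) gives 11.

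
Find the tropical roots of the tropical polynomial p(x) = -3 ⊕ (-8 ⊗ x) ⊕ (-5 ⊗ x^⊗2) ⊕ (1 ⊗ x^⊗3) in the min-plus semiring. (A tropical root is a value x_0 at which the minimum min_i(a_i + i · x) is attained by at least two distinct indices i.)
Roots: {-6, -3, 5}

Each tropical root is a break point of the lower envelope of the lines y = a_i + i · x (there are 4 lines, with slopes 0, 1, ..., 3). Only the lines that attain the minimum somewhere contribute to roots; other lines are dominated. Here the surviving (envelope) indices are i = 3, i = 2, i = 1, i = 0.
Intersections between consecutive envelope lines give the roots: for adjacent envelope indices i < j the intersection is x = (a_i − a_j) / (j − i). Reading off the sorted break points: {-6, -3, 5}.
Verification: at each break x_0, at least two indices attain the minimum of min_i(a_i + i · x_0).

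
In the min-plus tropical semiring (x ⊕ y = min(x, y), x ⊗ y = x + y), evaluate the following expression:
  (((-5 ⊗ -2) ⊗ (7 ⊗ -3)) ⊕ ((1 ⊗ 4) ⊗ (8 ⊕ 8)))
(((-5 ⊗ -2) ⊗ (7 ⊗ -3)) ⊕ ((1 ⊗ 4) ⊗ (8 ⊕ 8))) = -3

Expand innermost to outermost. Recall ⊕ takes the minimum of its arguments and ⊗ takes their sum. Working out the expression (((-5 ⊗ -2) ⊗ (7 ⊗ -3)) ⊕ ((1 ⊗ 4) ⊗ (8 ⊕ 8))) gives -3.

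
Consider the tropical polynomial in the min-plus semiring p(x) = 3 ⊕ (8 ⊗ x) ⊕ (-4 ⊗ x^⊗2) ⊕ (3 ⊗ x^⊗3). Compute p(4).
p(4) = 3

A tropical monomial a ⊗ x^⊗i evaluates to a + i · x. Evaluating each term at x = 4:
  Term 0 contributes 3 + 0 · 4 = 3
  Term 1 contributes 8 + 1 · 4 = 12
  Term 2 contributes -4 + 2 · 4 = 4
  Term 3 contributes 3 + 3 · 4 = 15
p(4) = ⊕ of these = min[3, 12, 4, 15] = 3.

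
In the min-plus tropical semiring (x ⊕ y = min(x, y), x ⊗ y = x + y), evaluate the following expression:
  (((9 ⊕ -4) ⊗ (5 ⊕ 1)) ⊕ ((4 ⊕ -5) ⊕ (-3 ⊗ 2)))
(((9 ⊕ -4) ⊗ (5 ⊕ 1)) ⊕ ((4 ⊕ -5) ⊕ (-3 ⊗ 2))) = -5

Expand innermost to outermost. Recall ⊕ takes the minimum of its arguments and ⊗ takes their sum. Working out the expression (((9 ⊕ -4) ⊗ (5 ⊕ 1)) ⊕ ((4 ⊕ -5) ⊕ (-3 ⊗ 2))) gives -5.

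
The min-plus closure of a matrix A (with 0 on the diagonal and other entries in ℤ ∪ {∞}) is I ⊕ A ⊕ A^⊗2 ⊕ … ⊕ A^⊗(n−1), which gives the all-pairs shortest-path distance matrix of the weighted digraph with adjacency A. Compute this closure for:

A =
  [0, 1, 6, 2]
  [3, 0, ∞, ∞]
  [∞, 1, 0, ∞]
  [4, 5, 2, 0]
Closure =
  [0, 1, 4, 2]
  [3, 0, 7, 5]
  [4, 1, 0, 6]
  [4, 3, 2, 0]

This is the Floyd-Warshall all-pairs shortest-path computation. For each intermediate vertex k = 0, 1, …, 3, update dist[i][j] ← min(dist[i][j], dist[i][k] + dist[k][j]). The final matrix gives, for each (i, j), the minimum total weight of any directed path from i to j (possibly empty when i = j).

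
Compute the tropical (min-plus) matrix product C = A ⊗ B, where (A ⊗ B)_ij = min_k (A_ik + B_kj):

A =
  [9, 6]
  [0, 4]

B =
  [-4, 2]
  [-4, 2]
A ⊗ B =
  [2, 8]
  [-4, 2]

Apply the min-plus product entry-by-entry:
  C[0][0] = min over k of (A[0][0] + B[0][0] = 9 + -4 = 5, A[0][1] + B[1][0] = 6 + -4 = 2) = 2 (attained at k = 1)
  C[0][1] = min over k of (A[0][0] + B[0][1] = 9 + 2 = 11, A[0][1] + B[1][1] = 6 + 2 = 8) = 8 (attained at k = 1)
  C[1][0] = min over k of (A[1][0] + B[0][0] = 0 + -4 = -4, A[1][1] + B[1][0] = 4 + -4 = 0) = -4 (attained at k = 0)
  C[1][1] = min over k of (A[1][0] + B[0][1] = 0 + 2 = 2, A[1][1] + B[1][1] = 4 + 2 = 6) = 2 (attained at k = 0)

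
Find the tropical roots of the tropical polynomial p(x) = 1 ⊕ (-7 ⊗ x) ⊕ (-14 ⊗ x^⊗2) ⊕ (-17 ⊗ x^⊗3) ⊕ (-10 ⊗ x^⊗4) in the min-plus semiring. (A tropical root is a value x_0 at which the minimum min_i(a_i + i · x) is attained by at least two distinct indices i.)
Roots: {-7, 3, 7, 8}

Each tropical root is a break point of the lower envelope of the lines y = a_i + i · x (there are 5 lines, with slopes 0, 1, ..., 4). Only the lines that attain the minimum somewhere contribute to roots; other lines are dominated. Here the surviving (envelope) indices are i = 4, i = 3, i = 2, i = 1, i = 0.
Intersections between consecutive envelope lines give the roots: for adjacent envelope indices i < j the intersection is x = (a_i − a_j) / (j − i). Reading off the sorted break points: {-7, 3, 7, 8}.
Verification: at each break x_0, at least two indices attain the minimum of min_i(a_i + i · x_0).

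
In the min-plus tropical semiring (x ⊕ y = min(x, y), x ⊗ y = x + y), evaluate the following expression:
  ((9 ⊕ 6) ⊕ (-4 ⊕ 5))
((9 ⊕ 6) ⊕ (-4 ⊕ 5)) = -4

Expand innermost to outermost. Recall ⊕ takes the minimum of its arguments and ⊗ takes their sum. Working out the expression ((9 ⊕ 6) ⊕ (-4 ⊕ 5)) gives -4.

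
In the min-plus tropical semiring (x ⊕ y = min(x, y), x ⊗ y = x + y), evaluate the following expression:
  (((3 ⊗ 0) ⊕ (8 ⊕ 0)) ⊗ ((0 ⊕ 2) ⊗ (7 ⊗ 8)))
(((3 ⊗ 0) ⊕ (8 ⊕ 0)) ⊗ ((0 ⊕ 2) ⊗ (7 ⊗ 8))) = 15

Expand innermost to outermost. Recall ⊕ takes the minimum of its arguments and ⊗ takes their sum. Working out the expression (((3 ⊗ 0) ⊕ (8 ⊕ 0)) ⊗ ((0 ⊕ 2) ⊗ (7 ⊗ 8))) gives 15.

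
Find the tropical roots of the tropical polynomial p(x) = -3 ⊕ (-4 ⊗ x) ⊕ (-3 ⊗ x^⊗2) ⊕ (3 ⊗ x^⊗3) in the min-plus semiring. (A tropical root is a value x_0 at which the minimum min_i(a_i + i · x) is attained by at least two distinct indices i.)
Roots: {-6, -1, 1}

Each tropical root is a break point of the lower envelope of the lines y = a_i + i · x (there are 4 lines, with slopes 0, 1, ..., 3). Only the lines that attain the minimum somewhere contribute to roots; other lines are dominated. Here the surviving (envelope) indices are i = 3, i = 2, i = 1, i = 0.
Intersections between consecutive envelope lines give the roots: for adjacent envelope indices i < j the intersection is x = (a_i − a_j) / (j − i). Reading off the sorted break points: {-6, -1, 1}.
Verification: at each break x_0, at least two indices attain the minimum of min_i(a_i + i · x_0).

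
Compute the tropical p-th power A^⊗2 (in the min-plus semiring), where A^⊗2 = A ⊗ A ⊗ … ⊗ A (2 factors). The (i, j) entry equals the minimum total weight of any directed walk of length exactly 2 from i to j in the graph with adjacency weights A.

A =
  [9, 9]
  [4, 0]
A^⊗2 =
  [13, 9]
  [4, 0]

Each entry (A^⊗2)_ij equals the minimum over all length-2 walks i = v_0 → v_1 → … → v_2 = j of Σ_t A[v_t][v_{t+1}]. For example, for (i, j) = (0, 1) we minimise over 2 possible intermediate vertex sequences; the minimum is 9, attained along the walk 0 → 1 → 1.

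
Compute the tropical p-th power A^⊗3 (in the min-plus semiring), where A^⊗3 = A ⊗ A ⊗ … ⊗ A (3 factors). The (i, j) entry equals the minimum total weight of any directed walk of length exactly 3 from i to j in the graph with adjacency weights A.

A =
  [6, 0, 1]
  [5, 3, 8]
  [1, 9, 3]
A^⊗3 =
  [5, 2, 3]
  [7, 8, 9]
  [3, 4, 5]

Each entry (A^⊗3)_ij equals the minimum over all length-3 walks i = v_0 → v_1 → … → v_3 = j of Σ_t A[v_t][v_{t+1}]. For example, for (i, j) = (0, 2) we minimise over 9 possible intermediate vertex sequences; the minimum is 3, attained along the walk 0 → 2 → 0 → 2.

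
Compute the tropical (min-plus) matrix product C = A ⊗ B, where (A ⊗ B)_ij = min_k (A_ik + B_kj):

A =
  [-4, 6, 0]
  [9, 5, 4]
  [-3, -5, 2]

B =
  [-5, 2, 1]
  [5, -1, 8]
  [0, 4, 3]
A ⊗ B =
  [-9, -2, -3]
  [4, 4, 7]
  [-8, -6, -2]

Apply the min-plus product entry-by-entry:
  C[0][0] = min over k of (A[0][0] + B[0][0] = -4 + -5 = -9, A[0][1] + B[1][0] = 6 + 5 = 11, A[0][2] + B[2][0] = 0 + 0 = 0) = -9 (attained at k = 0)
  C[0][1] = min over k of (A[0][0] + B[0][1] = -4 + 2 = -2, A[0][1] + B[1][1] = 6 + -1 = 5, A[0][2] + B[2][1] = 0 + 4 = 4) = -2 (attained at k = 0)
  C[0][2] = min over k of (A[0][0] + B[0][2] = -4 + 1 = -3, A[0][1] + B[1][2] = 6 + 8 = 14, A[0][2] + B[2][2] = 0 + 3 = 3) = -3 (attained at k = 0)
  C[1][0] = min over k of (A[1][0] + B[0][0] = 9 + -5 = 4, A[1][1] + B[1][0] = 5 + 5 = 10, A[1][2] + B[2][0] = 4 + 0 = 4) = 4 (attained at k = 0)
  C[1][1] = min over k of (A[1][0] + B[0][1] = 9 + 2 = 11, A[1][1] + B[1][1] = 5 + -1 = 4, A[1][2] + B[2][1] = 4 + 4 = 8) = 4 (attained at k = 1)
  C[1][2] = min over k of (A[1][0] + B[0][2] = 9 + 1 = 10, A[1][1] + B[1][2] = 5 + 8 = 13, A[1][2] + B[2][2] = 4 + 3 = 7) = 7 (attained at k = 2)
  C[2][0] = min over k of (A[2][0] + B[0][0] = -3 + -5 = -8, A[2][1] + B[1][0] = -5 + 5 = 0, A[2][2] + B[2][0] = 2 + 0 = 2) = -8 (attained at k = 0)
  C[2][1] = min over k of (A[2][0] + B[0][1] = -3 + 2 = -1, A[2][1] + B[1][1] = -5 + -1 = -6, A[2][2] + B[2][1] = 2 + 4 = 6) = -6 (attained at k = 1)
  C[2][2] = min over k of (A[2][0] + B[0][2] = -3 + 1 = -2, A[2][1] + B[1][2] = -5 + 8 = 3, A[2][2] + B[2][2] = 2 + 3 = 5) = -2 (attained at k = 0)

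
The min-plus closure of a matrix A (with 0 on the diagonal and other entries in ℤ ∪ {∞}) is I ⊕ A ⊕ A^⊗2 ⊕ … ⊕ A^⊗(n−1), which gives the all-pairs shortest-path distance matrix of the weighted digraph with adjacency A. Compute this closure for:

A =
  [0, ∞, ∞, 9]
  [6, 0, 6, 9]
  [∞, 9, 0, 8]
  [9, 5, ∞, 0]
Closure =
  [0, 14, 20, 9]
  [6, 0, 6, 9]
  [15, 9, 0, 8]
  [9, 5, 11, 0]

This is the Floyd-Warshall all-pairs shortest-path computation. For each intermediate vertex k = 0, 1, …, 3, update dist[i][j] ← min(dist[i][j], dist[i][k] + dist[k][j]). The final matrix gives, for each (i, j), the minimum total weight of any directed path from i to j (possibly empty when i = j).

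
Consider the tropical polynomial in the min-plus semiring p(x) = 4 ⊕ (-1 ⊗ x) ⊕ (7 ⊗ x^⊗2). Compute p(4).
p(4) = 3

A tropical monomial a ⊗ x^⊗i evaluates to a + i · x. Evaluating each term at x = 4:
  Term 0 contributes 4 + 0 · 4 = 4
  Term 1 contributes -1 + 1 · 4 = 3
  Term 2 contributes 7 + 2 · 4 = 15
p(4) = ⊕ of these = min[4, 3, 15] = 3.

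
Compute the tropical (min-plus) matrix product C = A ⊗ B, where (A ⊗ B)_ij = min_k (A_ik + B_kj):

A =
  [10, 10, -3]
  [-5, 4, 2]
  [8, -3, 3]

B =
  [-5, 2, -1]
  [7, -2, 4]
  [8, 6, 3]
A ⊗ B =
  [5, 3, 0]
  [-10, -3, -6]
  [3, -5, 1]

Apply the min-plus product entry-by-entry:
  C[0][0] = min over k of (A[0][0] + B[0][0] = 10 + -5 = 5, A[0][1] + B[1][0] = 10 + 7 = 17, A[0][2] + B[2][0] = -3 + 8 = 5) = 5 (attained at k = 0)
  C[0][1] = min over k of (A[0][0] + B[0][1] = 10 + 2 = 12, A[0][1] + B[1][1] = 10 + -2 = 8, A[0][2] + B[2][1] = -3 + 6 = 3) = 3 (attained at k = 2)
  C[0][2] = min over k of (A[0][0] + B[0][2] = 10 + -1 = 9, A[0][1] + B[1][2] = 10 + 4 = 14, A[0][2] + B[2][2] = -3 + 3 = 0) = 0 (attained at k = 2)
  C[1][0] = min over k of (A[1][0] + B[0][0] = -5 + -5 = -10, A[1][1] + B[1][0] = 4 + 7 = 11, A[1][2] + B[2][0] = 2 + 8 = 10) = -10 (attained at k = 0)
  C[1][1] = min over k of (A[1][0] + B[0][1] = -5 + 2 = -3, A[1][1] + B[1][1] = 4 + -2 = 2, A[1][2] + B[2][1] = 2 + 6 = 8) = -3 (attained at k = 0)
  C[1][2] = min over k of (A[1][0] + B[0][2] = -5 + -1 = -6, A[1][1] + B[1][2] = 4 + 4 = 8, A[1][2] + B[2][2] = 2 + 3 = 5) = -6 (attained at k = 0)
  C[2][0] = min over k of (A[2][0] + B[0][0] = 8 + -5 = 3, A[2][1] + B[1][0] = -3 + 7 = 4, A[2][2] + B[2][0] = 3 + 8 = 11) = 3 (attained at k = 0)
  C[2][1] = min over k of (A[2][0] + B[0][1] = 8 + 2 = 10, A[2][1] + B[1][1] = -3 + -2 = -5, A[2][2] + B[2][1] = 3 + 6 = 9) = -5 (attained at k = 1)
  C[2][2] = min over k of (A[2][0] + B[0][2] = 8 + -1 = 7, A[2][1] + B[1][2] = -3 + 4 = 1, A[2][2] + B[2][2] = 3 + 3 = 6) = 1 (attained at k = 1)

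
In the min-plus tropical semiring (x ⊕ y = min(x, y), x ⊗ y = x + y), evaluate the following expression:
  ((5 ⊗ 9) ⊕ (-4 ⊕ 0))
((5 ⊗ 9) ⊕ (-4 ⊕ 0)) = -4

Expand innermost to outermost. Recall ⊕ takes the minimum of its arguments and ⊗ takes their sum. Working out the expression ((5 ⊗ 9) ⊕ (-4 ⊕ 0)) gives -4.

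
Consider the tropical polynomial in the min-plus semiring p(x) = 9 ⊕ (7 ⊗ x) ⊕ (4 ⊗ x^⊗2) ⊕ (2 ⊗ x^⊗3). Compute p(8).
p(8) = 9

A tropical monomial a ⊗ x^⊗i evaluates to a + i · x. Evaluating each term at x = 8:
  Term 0 contributes 9 + 0 · 8 = 9
  Term 1 contributes 7 + 1 · 8 = 15
  Term 2 contributes 4 + 2 · 8 = 20
  Term 3 contributes 2 + 3 · 8 = 26
p(8) = ⊕ of these = min[9, 15, 20, 26] = 9.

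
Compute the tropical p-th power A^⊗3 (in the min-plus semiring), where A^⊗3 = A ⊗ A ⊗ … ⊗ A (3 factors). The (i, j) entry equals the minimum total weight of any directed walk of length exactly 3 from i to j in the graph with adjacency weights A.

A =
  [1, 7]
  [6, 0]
A^⊗3 =
  [3, 7]
  [6, 0]

Each entry (A^⊗3)_ij equals the minimum over all length-3 walks i = v_0 → v_1 → … → v_3 = j of Σ_t A[v_t][v_{t+1}]. For example, for (i, j) = (0, 1) we minimise over 4 possible intermediate vertex sequences; the minimum is 7, attained along the walk 0 → 1 → 1 → 1.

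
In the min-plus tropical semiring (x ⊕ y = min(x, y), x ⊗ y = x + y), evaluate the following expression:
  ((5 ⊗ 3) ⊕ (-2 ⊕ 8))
((5 ⊗ 3) ⊕ (-2 ⊕ 8)) = -2

Expand innermost to outermost. Recall ⊕ takes the minimum of its arguments and ⊗ takes their sum. Working out the expression ((5 ⊗ 3) ⊕ (-2 ⊕ 8)) gives -2.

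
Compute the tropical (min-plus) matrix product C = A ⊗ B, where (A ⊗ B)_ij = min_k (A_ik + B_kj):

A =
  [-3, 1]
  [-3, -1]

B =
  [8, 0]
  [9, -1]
A ⊗ B =
  [5, -3]
  [5, -3]

Apply the min-plus product entry-by-entry:
  C[0][0] = min over k of (A[0][0] + B[0][0] = -3 + 8 = 5, A[0][1] + B[1][0] = 1 + 9 = 10) = 5 (attained at k = 0)
  C[0][1] = min over k of (A[0][0] + B[0][1] = -3 + 0 = -3, A[0][1] + B[1][1] = 1 + -1 = 0) = -3 (attained at k = 0)
  C[1][0] = min over k of (A[1][0] + B[0][0] = -3 + 8 = 5, A[1][1] + B[1][0] = -1 + 9 = 8) = 5 (attained at k = 0)
  C[1][1] = min over k of (A[1][0] + B[0][1] = -3 + 0 = -3, A[1][1] + B[1][1] = -1 + -1 = -2) = -3 (attained at k = 0)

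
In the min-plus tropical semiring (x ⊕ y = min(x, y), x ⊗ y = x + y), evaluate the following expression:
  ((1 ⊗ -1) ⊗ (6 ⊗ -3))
((1 ⊗ -1) ⊗ (6 ⊗ -3)) = 3

Expand innermost to outermost. Recall ⊕ takes the minimum of its arguments and ⊗ takes their sum. Working out the expression ((1 ⊗ -1) ⊗ (6 ⊗ -3)) gives 3.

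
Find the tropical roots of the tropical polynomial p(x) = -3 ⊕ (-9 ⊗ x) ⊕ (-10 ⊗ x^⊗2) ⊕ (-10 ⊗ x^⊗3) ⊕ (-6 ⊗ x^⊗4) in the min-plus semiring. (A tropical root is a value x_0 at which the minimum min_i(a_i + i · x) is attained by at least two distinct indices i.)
Roots: {-4, 0, 1, 6}

Each tropical root is a break point of the lower envelope of the lines y = a_i + i · x (there are 5 lines, with slopes 0, 1, ..., 4). Only the lines that attain the minimum somewhere contribute to roots; other lines are dominated. Here the surviving (envelope) indices are i = 4, i = 3, i = 2, i = 1, i = 0.
Intersections between consecutive envelope lines give the roots: for adjacent envelope indices i < j the intersection is x = (a_i − a_j) / (j − i). Reading off the sorted break points: {-4, 0, 1, 6}.
Verification: at each break x_0, at least two indices attain the minimum of min_i(a_i + i · x_0).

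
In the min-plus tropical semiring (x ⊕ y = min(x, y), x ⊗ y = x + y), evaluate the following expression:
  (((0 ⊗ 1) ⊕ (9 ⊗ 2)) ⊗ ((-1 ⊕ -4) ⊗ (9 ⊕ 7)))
(((0 ⊗ 1) ⊕ (9 ⊗ 2)) ⊗ ((-1 ⊕ -4) ⊗ (9 ⊕ 7))) = 4

Expand innermost to outermost. Recall ⊕ takes the minimum of its arguments and ⊗ takes their sum. Working out the expression (((0 ⊗ 1) ⊕ (9 ⊗ 2)) ⊗ ((-1 ⊕ -4) ⊗ (9 ⊕ 7))) gives 4.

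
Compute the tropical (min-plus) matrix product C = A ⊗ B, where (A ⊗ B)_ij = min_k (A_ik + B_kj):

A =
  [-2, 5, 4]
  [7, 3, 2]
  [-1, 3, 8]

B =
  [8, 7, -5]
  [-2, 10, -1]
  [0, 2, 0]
A ⊗ B =
  [3, 5, -7]
  [1, 4, 2]
  [1, 6, -6]

Apply the min-plus product entry-by-entry:
  C[0][0] = min over k of (A[0][0] + B[0][0] = -2 + 8 = 6, A[0][1] + B[1][0] = 5 + -2 = 3, A[0][2] + B[2][0] = 4 + 0 = 4) = 3 (attained at k = 1)
  C[0][1] = min over k of (A[0][0] + B[0][1] = -2 + 7 = 5, A[0][1] + B[1][1] = 5 + 10 = 15, A[0][2] + B[2][1] = 4 + 2 = 6) = 5 (attained at k = 0)
  C[0][2] = min over k of (A[0][0] + B[0][2] = -2 + -5 = -7, A[0][1] + B[1][2] = 5 + -1 = 4, A[0][2] + B[2][2] = 4 + 0 = 4) = -7 (attained at k = 0)
  C[1][0] = min over k of (A[1][0] + B[0][0] = 7 + 8 = 15, A[1][1] + B[1][0] = 3 + -2 = 1, A[1][2] + B[2][0] = 2 + 0 = 2) = 1 (attained at k = 1)
  C[1][1] = min over k of (A[1][0] + B[0][1] = 7 + 7 = 14, A[1][1] + B[1][1] = 3 + 10 = 13, A[1][2] + B[2][1] = 2 + 2 = 4) = 4 (attained at k = 2)
  C[1][2] = min over k of (A[1][0] + B[0][2] = 7 + -5 = 2, A[1][1] + B[1][2] = 3 + -1 = 2, A[1][2] + B[2][2] = 2 + 0 = 2) = 2 (attained at k = 0)
  C[2][0] = min over k of (A[2][0] + B[0][0] = -1 + 8 = 7, A[2][1] + B[1][0] = 3 + -2 = 1, A[2][2] + B[2][0] = 8 + 0 = 8) = 1 (attained at k = 1)
  C[2][1] = min over k of (A[2][0] + B[0][1] = -1 + 7 = 6, A[2][1] + B[1][1] = 3 + 10 = 13, A[2][2] + B[2][1] = 8 + 2 = 10) = 6 (attained at k = 0)
  C[2][2] = min over k of (A[2][0] + B[0][2] = -1 + -5 = -6, A[2][1] + B[1][2] = 3 + -1 = 2, A[2][2] + B[2][2] = 8 + 0 = 8) = -6 (attained at k = 0)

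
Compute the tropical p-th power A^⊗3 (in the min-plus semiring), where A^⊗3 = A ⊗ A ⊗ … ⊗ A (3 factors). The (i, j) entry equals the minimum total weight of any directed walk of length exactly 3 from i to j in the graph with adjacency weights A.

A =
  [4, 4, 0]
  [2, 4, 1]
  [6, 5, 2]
A^⊗3 =
  [7, 7, 4]
  [8, 7, 4]
  [9, 9, 6]

Each entry (A^⊗3)_ij equals the minimum over all length-3 walks i = v_0 → v_1 → … → v_3 = j of Σ_t A[v_t][v_{t+1}]. For example, for (i, j) = (0, 2) we minimise over 9 possible intermediate vertex sequences; the minimum is 4, attained along the walk 0 → 2 → 2 → 2.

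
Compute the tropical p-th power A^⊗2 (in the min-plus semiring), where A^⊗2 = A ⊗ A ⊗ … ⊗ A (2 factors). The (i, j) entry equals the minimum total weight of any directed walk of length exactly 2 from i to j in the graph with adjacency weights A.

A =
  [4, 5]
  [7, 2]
A^⊗2 =
  [8, 7]
  [9, 4]

Each entry (A^⊗2)_ij equals the minimum over all length-2 walks i = v_0 → v_1 → … → v_2 = j of Σ_t A[v_t][v_{t+1}]. For example, for (i, j) = (0, 1) we minimise over 2 possible intermediate vertex sequences; the minimum is 7, attained along the walk 0 → 1 → 1.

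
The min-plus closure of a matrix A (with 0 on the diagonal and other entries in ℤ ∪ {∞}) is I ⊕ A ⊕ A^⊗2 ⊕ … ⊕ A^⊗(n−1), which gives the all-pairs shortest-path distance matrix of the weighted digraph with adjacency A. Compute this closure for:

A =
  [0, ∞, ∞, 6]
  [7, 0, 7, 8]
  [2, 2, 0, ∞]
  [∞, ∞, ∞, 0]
Closure =
  [0, ∞, ∞, 6]
  [7, 0, 7, 8]
  [2, 2, 0, 8]
  [∞, ∞, ∞, 0]

This is the Floyd-Warshall all-pairs shortest-path computation. For each intermediate vertex k = 0, 1, …, 3, update dist[i][j] ← min(dist[i][j], dist[i][k] + dist[k][j]). The final matrix gives, for each (i, j), the minimum total weight of any directed path from i to j (possibly empty when i = j).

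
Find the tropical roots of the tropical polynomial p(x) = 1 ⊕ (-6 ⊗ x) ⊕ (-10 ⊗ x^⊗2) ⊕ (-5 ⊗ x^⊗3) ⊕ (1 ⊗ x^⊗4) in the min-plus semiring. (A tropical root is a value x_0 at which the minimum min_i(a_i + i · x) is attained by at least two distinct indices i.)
Roots: {-6, -5, 4, 7}

Each tropical root is a break point of the lower envelope of the lines y = a_i + i · x (there are 5 lines, with slopes 0, 1, ..., 4). Only the lines that attain the minimum somewhere contribute to roots; other lines are dominated. Here the surviving (envelope) indices are i = 4, i = 3, i = 2, i = 1, i = 0.
Intersections between consecutive envelope lines give the roots: for adjacent envelope indices i < j the intersection is x = (a_i − a_j) / (j − i). Reading off the sorted break points: {-6, -5, 4, 7}.
Verification: at each break x_0, at least two indices attain the minimum of min_i(a_i + i · x_0).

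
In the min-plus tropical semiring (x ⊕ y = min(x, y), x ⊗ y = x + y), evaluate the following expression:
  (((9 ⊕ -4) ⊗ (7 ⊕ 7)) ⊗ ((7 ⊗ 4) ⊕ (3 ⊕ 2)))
(((9 ⊕ -4) ⊗ (7 ⊕ 7)) ⊗ ((7 ⊗ 4) ⊕ (3 ⊕ 2))) = 5

Expand innermost to outermost. Recall ⊕ takes the minimum of its arguments and ⊗ takes their sum. Working out the expression (((9 ⊕ -4) ⊗ (7 ⊕ 7)) ⊗ ((7 ⊗ 4) ⊕ (3 ⊕ 2))) gives 5.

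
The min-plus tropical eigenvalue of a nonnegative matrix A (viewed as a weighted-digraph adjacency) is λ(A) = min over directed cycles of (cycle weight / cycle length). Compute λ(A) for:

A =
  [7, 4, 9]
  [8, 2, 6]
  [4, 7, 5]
λ(A) = 2

Enumerate directed cycles and compute their means (weight / length). Sample:
  cycle 0 → 0: weight = 7, length = 1, mean = 7/1 ≈ 7.000
  cycle 1 → 1: weight = 2, length = 1, mean = 2/1 ≈ 2.000
  cycle 2 → 2: weight = 5, length = 1, mean = 5/1 ≈ 5.000
  cycle 0 → 1 → 0: weight = 12, length = 2, mean = 12/2 ≈ 6.000
  cycle 0 → 2 → 0: weight = 13, length = 2, mean = 13/2 ≈ 6.500
  cycle 1 → 0 → 1: weight = 12, length = 2, mean = 12/2 ≈ 6.000
Minimum mean = 2.000, attained e.g. along the cycle 1 → 1 with weight 2 and length 1. So λ(A) = 2/1 = 2.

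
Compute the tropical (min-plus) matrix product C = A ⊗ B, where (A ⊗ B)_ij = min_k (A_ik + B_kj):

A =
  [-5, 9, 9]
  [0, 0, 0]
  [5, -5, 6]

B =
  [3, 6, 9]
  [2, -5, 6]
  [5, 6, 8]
A ⊗ B =
  [-2, 1, 4]
  [2, -5, 6]
  [-3, -10, 1]

Apply the min-plus product entry-by-entry:
  C[0][0] = min over k of (A[0][0] + B[0][0] = -5 + 3 = -2, A[0][1] + B[1][0] = 9 + 2 = 11, A[0][2] + B[2][0] = 9 + 5 = 14) = -2 (attained at k = 0)
  C[0][1] = min over k of (A[0][0] + B[0][1] = -5 + 6 = 1, A[0][1] + B[1][1] = 9 + -5 = 4, A[0][2] + B[2][1] = 9 + 6 = 15) = 1 (attained at k = 0)
  C[0][2] = min over k of (A[0][0] + B[0][2] = -5 + 9 = 4, A[0][1] + B[1][2] = 9 + 6 = 15, A[0][2] + B[2][2] = 9 + 8 = 17) = 4 (attained at k = 0)
  C[1][0] = min over k of (A[1][0] + B[0][0] = 0 + 3 = 3, A[1][1] + B[1][0] = 0 + 2 = 2, A[1][2] + B[2][0] = 0 + 5 = 5) = 2 (attained at k = 1)
  C[1][1] = min over k of (A[1][0] + B[0][1] = 0 + 6 = 6, A[1][1] + B[1][1] = 0 + -5 = -5, A[1][2] + B[2][1] = 0 + 6 = 6) = -5 (attained at k = 1)
  C[1][2] = min over k of (A[1][0] + B[0][2] = 0 + 9 = 9, A[1][1] + B[1][2] = 0 + 6 = 6, A[1][2] + B[2][2] = 0 + 8 = 8) = 6 (attained at k = 1)
  C[2][0] = min over k of (A[2][0] + B[0][0] = 5 + 3 = 8, A[2][1] + B[1][0] = -5 + 2 = -3, A[2][2] + B[2][0] = 6 + 5 = 11) = -3 (attained at k = 1)
  C[2][1] = min over k of (A[2][0] + B[0][1] = 5 + 6 = 11, A[2][1] + B[1][1] = -5 + -5 = -10, A[2][2] + B[2][1] = 6 + 6 = 12) = -10 (attained at k = 1)
  C[2][2] = min over k of (A[2][0] + B[0][2] = 5 + 9 = 14, A[2][1] + B[1][2] = -5 + 6 = 1, A[2][2] + B[2][2] = 6 + 8 = 14) = 1 (attained at k = 1)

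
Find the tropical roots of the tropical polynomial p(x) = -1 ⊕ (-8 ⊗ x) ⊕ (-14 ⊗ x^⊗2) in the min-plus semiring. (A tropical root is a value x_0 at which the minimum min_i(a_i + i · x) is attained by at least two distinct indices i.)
Roots: {6, 7}

Each tropical root is a break point of the lower envelope of the lines y = a_i + i · x (there are 3 lines, with slopes 0, 1, ..., 2). Only the lines that attain the minimum somewhere contribute to roots; other lines are dominated. Here the surviving (envelope) indices are i = 2, i = 1, i = 0.
Intersections between consecutive envelope lines give the roots: for adjacent envelope indices i < j the intersection is x = (a_i − a_j) / (j − i). Reading off the sorted break points: {6, 7}.
Verification: at each break x_0, at least two indices attain the minimum of min_i(a_i + i · x_0).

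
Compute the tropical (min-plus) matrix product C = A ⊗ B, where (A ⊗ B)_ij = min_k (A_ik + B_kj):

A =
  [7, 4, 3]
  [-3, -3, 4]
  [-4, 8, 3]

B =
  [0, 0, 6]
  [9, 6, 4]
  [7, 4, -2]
A ⊗ B =
  [7, 7, 1]
  [-3, -3, 1]
  [-4, -4, 1]

Apply the min-plus product entry-by-entry:
  C[0][0] = min over k of (A[0][0] + B[0][0] = 7 + 0 = 7, A[0][1] + B[1][0] = 4 + 9 = 13, A[0][2] + B[2][0] = 3 + 7 = 10) = 7 (attained at k = 0)
  C[0][1] = min over k of (A[0][0] + B[0][1] = 7 + 0 = 7, A[0][1] + B[1][1] = 4 + 6 = 10, A[0][2] + B[2][1] = 3 + 4 = 7) = 7 (attained at k = 0)
  C[0][2] = min over k of (A[0][0] + B[0][2] = 7 + 6 = 13, A[0][1] + B[1][2] = 4 + 4 = 8, A[0][2] + B[2][2] = 3 + -2 = 1) = 1 (attained at k = 2)
  C[1][0] = min over k of (A[1][0] + B[0][0] = -3 + 0 = -3, A[1][1] + B[1][0] = -3 + 9 = 6, A[1][2] + B[2][0] = 4 + 7 = 11) = -3 (attained at k = 0)
  C[1][1] = min over k of (A[1][0] + B[0][1] = -3 + 0 = -3, A[1][1] + B[1][1] = -3 + 6 = 3, A[1][2] + B[2][1] = 4 + 4 = 8) = -3 (attained at k = 0)
  C[1][2] = min over k of (A[1][0] + B[0][2] = -3 + 6 = 3, A[1][1] + B[1][2] = -3 + 4 = 1, A[1][2] + B[2][2] = 4 + -2 = 2) = 1 (attained at k = 1)
  C[2][0] = min over k of (A[2][0] + B[0][0] = -4 + 0 = -4, A[2][1] + B[1][0] = 8 + 9 = 17, A[2][2] + B[2][0] = 3 + 7 = 10) = -4 (attained at k = 0)
  C[2][1] = min over k of (A[2][0] + B[0][1] = -4 + 0 = -4, A[2][1] + B[1][1] = 8 + 6 = 14, A[2][2] + B[2][1] = 3 + 4 = 7) = -4 (attained at k = 0)
  C[2][2] = min over k of (A[2][0] + B[0][2] = -4 + 6 = 2, A[2][1] + B[1][2] = 8 + 4 = 12, A[2][2] + B[2][2] = 3 + -2 = 1) = 1 (attained at k = 2)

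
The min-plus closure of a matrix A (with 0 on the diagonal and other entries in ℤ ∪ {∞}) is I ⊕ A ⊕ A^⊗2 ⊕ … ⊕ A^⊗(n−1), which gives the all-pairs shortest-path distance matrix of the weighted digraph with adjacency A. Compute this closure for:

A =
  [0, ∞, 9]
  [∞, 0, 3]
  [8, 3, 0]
Closure =
  [0, 12, 9]
  [11, 0, 3]
  [8, 3, 0]

This is the Floyd-Warshall all-pairs shortest-path computation. For each intermediate vertex k = 0, 1, …, 2, update dist[i][j] ← min(dist[i][j], dist[i][k] + dist[k][j]). The final matrix gives, for each (i, j), the minimum total weight of any directed path from i to j (possibly empty when i = j).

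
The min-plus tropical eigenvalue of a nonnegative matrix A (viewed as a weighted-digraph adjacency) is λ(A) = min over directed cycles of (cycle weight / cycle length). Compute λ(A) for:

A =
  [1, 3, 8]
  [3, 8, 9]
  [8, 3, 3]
λ(A) = 1

Enumerate directed cycles and compute their means (weight / length). Sample:
  cycle 0 → 0: weight = 1, length = 1, mean = 1/1 ≈ 1.000
  cycle 1 → 1: weight = 8, length = 1, mean = 8/1 ≈ 8.000
  cycle 2 → 2: weight = 3, length = 1, mean = 3/1 ≈ 3.000
  cycle 0 → 1 → 0: weight = 6, length = 2, mean = 6/2 ≈ 3.000
  cycle 0 → 2 → 0: weight = 16, length = 2, mean = 16/2 ≈ 8.000
  cycle 1 → 0 → 1: weight = 6, length = 2, mean = 6/2 ≈ 3.000
Minimum mean = 1.000, attained e.g. along the cycle 0 → 0 with weight 1 and length 1. So λ(A) = 1/1 = 1.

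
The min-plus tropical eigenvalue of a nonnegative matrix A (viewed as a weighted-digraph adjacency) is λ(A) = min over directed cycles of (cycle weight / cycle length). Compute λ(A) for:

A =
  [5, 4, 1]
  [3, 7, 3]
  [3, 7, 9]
λ(A) = 2

Enumerate directed cycles and compute their means (weight / length). Sample:
  cycle 0 → 0: weight = 5, length = 1, mean = 5/1 ≈ 5.000
  cycle 1 → 1: weight = 7, length = 1, mean = 7/1 ≈ 7.000
  cycle 2 → 2: weight = 9, length = 1, mean = 9/1 ≈ 9.000
  cycle 0 → 1 → 0: weight = 7, length = 2, mean = 7/2 ≈ 3.500
  cycle 0 → 2 → 0: weight = 4, length = 2, mean = 4/2 ≈ 2.000
  cycle 1 → 0 → 1: weight = 7, length = 2, mean = 7/2 ≈ 3.500
Minimum mean = 2.000, attained e.g. along the cycle 0 → 2 → 0 with weight 4 and length 2. So λ(A) = 4/2 = 2.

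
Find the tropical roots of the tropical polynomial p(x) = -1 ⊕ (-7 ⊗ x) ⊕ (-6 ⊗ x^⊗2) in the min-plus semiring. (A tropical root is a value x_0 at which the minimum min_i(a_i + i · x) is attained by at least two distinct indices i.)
Roots: {-1, 6}

Each tropical root is a break point of the lower envelope of the lines y = a_i + i · x (there are 3 lines, with slopes 0, 1, ..., 2). Only the lines that attain the minimum somewhere contribute to roots; other lines are dominated. Here the surviving (envelope) indices are i = 2, i = 1, i = 0.
Intersections between consecutive envelope lines give the roots: for adjacent envelope indices i < j the intersection is x = (a_i − a_j) / (j − i). Reading off the sorted break points: {-1, 6}.
Verification: at each break x_0, at least two indices attain the minimum of min_i(a_i + i · x_0).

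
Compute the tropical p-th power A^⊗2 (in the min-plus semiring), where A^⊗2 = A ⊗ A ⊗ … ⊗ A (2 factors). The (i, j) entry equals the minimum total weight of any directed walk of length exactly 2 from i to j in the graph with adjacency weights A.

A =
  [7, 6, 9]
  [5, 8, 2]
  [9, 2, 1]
A^⊗2 =
  [11, 11, 8]
  [11, 4, 3]
  [7, 3, 2]

Each entry (A^⊗2)_ij equals the minimum over all length-2 walks i = v_0 → v_1 → … → v_2 = j of Σ_t A[v_t][v_{t+1}]. For example, for (i, j) = (0, 2) we minimise over 3 possible intermediate vertex sequences; the minimum is 8, attained along the walk 0 → 1 → 2.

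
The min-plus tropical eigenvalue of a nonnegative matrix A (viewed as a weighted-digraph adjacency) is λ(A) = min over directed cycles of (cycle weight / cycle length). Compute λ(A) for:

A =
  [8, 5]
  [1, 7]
λ(A) = 3

Enumerate directed cycles and compute their means (weight / length). Sample:
  cycle 0 → 0: weight = 8, length = 1, mean = 8/1 ≈ 8.000
  cycle 1 → 1: weight = 7, length = 1, mean = 7/1 ≈ 7.000
  cycle 0 → 1 → 0: weight = 6, length = 2, mean = 6/2 ≈ 3.000
  cycle 1 → 0 → 1: weight = 6, length = 2, mean = 6/2 ≈ 3.000
Minimum mean = 3.000, attained e.g. along the cycle 0 → 1 → 0 with weight 6 and length 2. So λ(A) = 6/2 = 3.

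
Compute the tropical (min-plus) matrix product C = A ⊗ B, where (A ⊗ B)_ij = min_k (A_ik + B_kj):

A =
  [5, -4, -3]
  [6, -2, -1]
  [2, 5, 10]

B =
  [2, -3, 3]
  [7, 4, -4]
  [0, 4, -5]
A ⊗ B =
  [-3, 0, -8]
  [-1, 2, -6]
  [4, -1, 1]

Apply the min-plus product entry-by-entry:
  C[0][0] = min over k of (A[0][0] + B[0][0] = 5 + 2 = 7, A[0][1] + B[1][0] = -4 + 7 = 3, A[0][2] + B[2][0] = -3 + 0 = -3) = -3 (attained at k = 2)
  C[0][1] = min over k of (A[0][0] + B[0][1] = 5 + -3 = 2, A[0][1] + B[1][1] = -4 + 4 = 0, A[0][2] + B[2][1] = -3 + 4 = 1) = 0 (attained at k = 1)
  C[0][2] = min over k of (A[0][0] + B[0][2] = 5 + 3 = 8, A[0][1] + B[1][2] = -4 + -4 = -8, A[0][2] + B[2][2] = -3 + -5 = -8) = -8 (attained at k = 1)
  C[1][0] = min over k of (A[1][0] + B[0][0] = 6 + 2 = 8, A[1][1] + B[1][0] = -2 + 7 = 5, A[1][2] + B[2][0] = -1 + 0 = -1) = -1 (attained at k = 2)
  C[1][1] = min over k of (A[1][0] + B[0][1] = 6 + -3 = 3, A[1][1] + B[1][1] = -2 + 4 = 2, A[1][2] + B[2][1] = -1 + 4 = 3) = 2 (attained at k = 1)
  C[1][2] = min over k of (A[1][0] + B[0][2] = 6 + 3 = 9, A[1][1] + B[1][2] = -2 + -4 = -6, A[1][2] + B[2][2] = -1 + -5 = -6) = -6 (attained at k = 1)
  C[2][0] = min over k of (A[2][0] + B[0][0] = 2 + 2 = 4, A[2][1] + B[1][0] = 5 + 7 = 12, A[2][2] + B[2][0] = 10 + 0 = 10) = 4 (attained at k = 0)
  C[2][1] = min over k of (A[2][0] + B[0][1] = 2 + -3 = -1, A[2][1] + B[1][1] = 5 + 4 = 9, A[2][2] + B[2][1] = 10 + 4 = 14) = -1 (attained at k = 0)
  C[2][2] = min over k of (A[2][0] + B[0][2] = 2 + 3 = 5, A[2][1] + B[1][2] = 5 + -4 = 1, A[2][2] + B[2][2] = 10 + -5 = 5) = 1 (attained at k = 1)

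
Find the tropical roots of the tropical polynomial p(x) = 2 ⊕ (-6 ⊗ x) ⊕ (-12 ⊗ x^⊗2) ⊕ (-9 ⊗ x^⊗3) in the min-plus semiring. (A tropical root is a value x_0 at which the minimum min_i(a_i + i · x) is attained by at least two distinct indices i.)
Roots: {-3, 6, 8}

Each tropical root is a break point of the lower envelope of the lines y = a_i + i · x (there are 4 lines, with slopes 0, 1, ..., 3). Only the lines that attain the minimum somewhere contribute to roots; other lines are dominated. Here the surviving (envelope) indices are i = 3, i = 2, i = 1, i = 0.
Intersections between consecutive envelope lines give the roots: for adjacent envelope indices i < j the intersection is x = (a_i − a_j) / (j − i). Reading off the sorted break points: {-3, 6, 8}.
Verification: at each break x_0, at least two indices attain the minimum of min_i(a_i + i · x_0).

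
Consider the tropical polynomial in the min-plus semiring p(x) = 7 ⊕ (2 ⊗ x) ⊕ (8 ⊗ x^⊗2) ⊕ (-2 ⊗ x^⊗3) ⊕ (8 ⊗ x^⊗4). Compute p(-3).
p(-3) = -11

A tropical monomial a ⊗ x^⊗i evaluates to a + i · x. Evaluating each term at x = -3:
  Term 0 contributes 7 + 0 · -3 = 7
  Term 1 contributes 2 + 1 · -3 = -1
  Term 2 contributes 8 + 2 · -3 = 2
  Term 3 contributes -2 + 3 · -3 = -11
  Term 4 contributes 8 + 4 · -3 = -4
p(-3) = ⊕ of these = min[7, -1, 2, -11, -4] = -11.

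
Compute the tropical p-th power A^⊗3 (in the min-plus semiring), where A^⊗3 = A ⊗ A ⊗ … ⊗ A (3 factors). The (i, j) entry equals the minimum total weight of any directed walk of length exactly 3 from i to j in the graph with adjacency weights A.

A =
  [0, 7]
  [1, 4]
A^⊗3 =
  [0, 7]
  [1, 8]

Each entry (A^⊗3)_ij equals the minimum over all length-3 walks i = v_0 → v_1 → … → v_3 = j of Σ_t A[v_t][v_{t+1}]. For example, for (i, j) = (0, 1) we minimise over 4 possible intermediate vertex sequences; the minimum is 7, attained along the walk 0 → 0 → 0 → 1.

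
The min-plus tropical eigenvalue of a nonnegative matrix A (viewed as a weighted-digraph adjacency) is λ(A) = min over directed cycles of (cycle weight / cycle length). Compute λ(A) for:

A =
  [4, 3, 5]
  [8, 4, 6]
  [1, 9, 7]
λ(A) = 3

Enumerate directed cycles and compute their means (weight / length). Sample:
  cycle 0 → 0: weight = 4, length = 1, mean = 4/1 ≈ 4.000
  cycle 1 → 1: weight = 4, length = 1, mean = 4/1 ≈ 4.000
  cycle 2 → 2: weight = 7, length = 1, mean = 7/1 ≈ 7.000
  cycle 0 → 1 → 0: weight = 11, length = 2, mean = 11/2 ≈ 5.500
  cycle 0 → 2 → 0: weight = 6, length = 2, mean = 6/2 ≈ 3.000
  cycle 1 → 0 → 1: weight = 11, length = 2, mean = 11/2 ≈ 5.500
Minimum mean = 3.000, attained e.g. along the cycle 0 → 2 → 0 with weight 6 and length 2. So λ(A) = 6/2 = 3.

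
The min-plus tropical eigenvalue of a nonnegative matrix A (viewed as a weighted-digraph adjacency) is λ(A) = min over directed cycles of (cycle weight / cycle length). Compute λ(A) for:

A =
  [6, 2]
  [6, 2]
λ(A) = 2

Enumerate directed cycles and compute their means (weight / length). Sample:
  cycle 0 → 0: weight = 6, length = 1, mean = 6/1 ≈ 6.000
  cycle 1 → 1: weight = 2, length = 1, mean = 2/1 ≈ 2.000
  cycle 0 → 1 → 0: weight = 8, length = 2, mean = 8/2 ≈ 4.000
  cycle 1 → 0 → 1: weight = 8, length = 2, mean = 8/2 ≈ 4.000
Minimum mean = 2.000, attained e.g. along the cycle 1 → 1 with weight 2 and length 1. So λ(A) = 2/1 = 2.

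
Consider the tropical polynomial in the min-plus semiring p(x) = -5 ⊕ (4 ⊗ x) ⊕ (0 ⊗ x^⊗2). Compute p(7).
p(7) = -5

A tropical monomial a ⊗ x^⊗i evaluates to a + i · x. Evaluating each term at x = 7:
  Term 0 contributes -5 + 0 · 7 = -5
  Term 1 contributes 4 + 1 · 7 = 11
  Term 2 contributes 0 + 2 · 7 = 14
p(7) = ⊕ of these = min[-5, 11, 14] = -5.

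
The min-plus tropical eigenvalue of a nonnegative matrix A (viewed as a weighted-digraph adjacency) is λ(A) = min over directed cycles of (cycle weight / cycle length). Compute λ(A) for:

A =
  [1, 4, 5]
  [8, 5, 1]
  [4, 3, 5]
λ(A) = 1

Enumerate directed cycles and compute their means (weight / length). Sample:
  cycle 0 → 0: weight = 1, length = 1, mean = 1/1 ≈ 1.000
  cycle 1 → 1: weight = 5, length = 1, mean = 5/1 ≈ 5.000
  cycle 2 → 2: weight = 5, length = 1, mean = 5/1 ≈ 5.000
  cycle 0 → 1 → 0: weight = 12, length = 2, mean = 12/2 ≈ 6.000
  cycle 0 → 2 → 0: weight = 9, length = 2, mean = 9/2 ≈ 4.500
  cycle 1 → 0 → 1: weight = 12, length = 2, mean = 12/2 ≈ 6.000
Minimum mean = 1.000, attained e.g. along the cycle 0 → 0 with weight 1 and length 1. So λ(A) = 1/1 = 1.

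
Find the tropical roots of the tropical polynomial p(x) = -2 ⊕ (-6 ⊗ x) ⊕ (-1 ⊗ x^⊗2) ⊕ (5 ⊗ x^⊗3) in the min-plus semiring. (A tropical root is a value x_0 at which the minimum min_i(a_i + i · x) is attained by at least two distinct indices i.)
Roots: {-6, -5, 4}

Each tropical root is a break point of the lower envelope of the lines y = a_i + i · x (there are 4 lines, with slopes 0, 1, ..., 3). Only the lines that attain the minimum somewhere contribute to roots; other lines are dominated. Here the surviving (envelope) indices are i = 3, i = 2, i = 1, i = 0.
Intersections between consecutive envelope lines give the roots: for adjacent envelope indices i < j the intersection is x = (a_i − a_j) / (j − i). Reading off the sorted break points: {-6, -5, 4}.
Verification: at each break x_0, at least two indices attain the minimum of min_i(a_i + i · x_0).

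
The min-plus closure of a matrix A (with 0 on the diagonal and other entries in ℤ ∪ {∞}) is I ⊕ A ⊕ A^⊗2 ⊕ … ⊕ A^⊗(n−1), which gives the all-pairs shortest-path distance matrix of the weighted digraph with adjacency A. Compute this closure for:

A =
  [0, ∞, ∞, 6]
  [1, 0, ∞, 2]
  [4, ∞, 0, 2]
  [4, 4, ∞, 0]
Closure =
  [0, 10, ∞, 6]
  [1, 0, ∞, 2]
  [4, 6, 0, 2]
  [4, 4, ∞, 0]

This is the Floyd-Warshall all-pairs shortest-path computation. For each intermediate vertex k = 0, 1, …, 3, update dist[i][j] ← min(dist[i][j], dist[i][k] + dist[k][j]). The final matrix gives, for each (i, j), the minimum total weight of any directed path from i to j (possibly empty when i = j).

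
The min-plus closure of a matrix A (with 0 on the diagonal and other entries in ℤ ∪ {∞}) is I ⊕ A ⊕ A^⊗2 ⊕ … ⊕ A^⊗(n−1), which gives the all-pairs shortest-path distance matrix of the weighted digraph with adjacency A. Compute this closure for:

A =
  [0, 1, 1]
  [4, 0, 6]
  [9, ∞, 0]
Closure =
  [0, 1, 1]
  [4, 0, 5]
  [9, 10, 0]

This is the Floyd-Warshall all-pairs shortest-path computation. For each intermediate vertex k = 0, 1, …, 2, update dist[i][j] ← min(dist[i][j], dist[i][k] + dist[k][j]). The final matrix gives, for each (i, j), the minimum total weight of any directed path from i to j (possibly empty when i = j).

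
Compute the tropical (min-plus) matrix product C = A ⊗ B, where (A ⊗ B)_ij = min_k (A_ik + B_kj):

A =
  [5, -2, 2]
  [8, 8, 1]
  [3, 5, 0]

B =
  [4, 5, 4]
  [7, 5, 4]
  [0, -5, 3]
A ⊗ B =
  [2, -3, 2]
  [1, -4, 4]
  [0, -5, 3]

Apply the min-plus product entry-by-entry:
  C[0][0] = min over k of (A[0][0] + B[0][0] = 5 + 4 = 9, A[0][1] + B[1][0] = -2 + 7 = 5, A[0][2] + B[2][0] = 2 + 0 = 2) = 2 (attained at k = 2)
  C[0][1] = min over k of (A[0][0] + B[0][1] = 5 + 5 = 10, A[0][1] + B[1][1] = -2 + 5 = 3, A[0][2] + B[2][1] = 2 + -5 = -3) = -3 (attained at k = 2)
  C[0][2] = min over k of (A[0][0] + B[0][2] = 5 + 4 = 9, A[0][1] + B[1][2] = -2 + 4 = 2, A[0][2] + B[2][2] = 2 + 3 = 5) = 2 (attained at k = 1)
  C[1][0] = min over k of (A[1][0] + B[0][0] = 8 + 4 = 12, A[1][1] + B[1][0] = 8 + 7 = 15, A[1][2] + B[2][0] = 1 + 0 = 1) = 1 (attained at k = 2)
  C[1][1] = min over k of (A[1][0] + B[0][1] = 8 + 5 = 13, A[1][1] + B[1][1] = 8 + 5 = 13, A[1][2] + B[2][1] = 1 + -5 = -4) = -4 (attained at k = 2)
  C[1][2] = min over k of (A[1][0] + B[0][2] = 8 + 4 = 12, A[1][1] + B[1][2] = 8 + 4 = 12, A[1][2] + B[2][2] = 1 + 3 = 4) = 4 (attained at k = 2)
  C[2][0] = min over k of (A[2][0] + B[0][0] = 3 + 4 = 7, A[2][1] + B[1][0] = 5 + 7 = 12, A[2][2] + B[2][0] = 0 + 0 = 0) = 0 (attained at k = 2)
  C[2][1] = min over k of (A[2][0] + B[0][1] = 3 + 5 = 8, A[2][1] + B[1][1] = 5 + 5 = 10, A[2][2] + B[2][1] = 0 + -5 = -5) = -5 (attained at k = 2)
  C[2][2] = min over k of (A[2][0] + B[0][2] = 3 + 4 = 7, A[2][1] + B[1][2] = 5 + 4 = 9, A[2][2] + B[2][2] = 0 + 3 = 3) = 3 (attained at k = 2)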